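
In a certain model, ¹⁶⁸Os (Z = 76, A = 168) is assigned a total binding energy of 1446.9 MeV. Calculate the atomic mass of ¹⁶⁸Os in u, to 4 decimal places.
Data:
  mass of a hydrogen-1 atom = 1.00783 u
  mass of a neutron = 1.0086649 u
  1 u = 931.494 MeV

167.8389 u

Mass defect = 1446.9 MeV / (931.494 MeV/u) = 1.553311 u
Constituent mass = 76(1.00783) + 92(1.0086649) = 169.3922508 u
Atomic mass = 169.3922508 − 1.553311 = 167.8389398 u ≈ 167.8389 u (to 4 decimal places)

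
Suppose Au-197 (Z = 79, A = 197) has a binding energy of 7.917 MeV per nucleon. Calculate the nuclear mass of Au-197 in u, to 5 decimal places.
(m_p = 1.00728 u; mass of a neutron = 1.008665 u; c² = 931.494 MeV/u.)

196.92324 u

Total binding energy = 197 × 7.917 = 1559.649 MeV
Mass defect = 1559.649 MeV / (931.494 MeV/u) = 1.6743522 u
Constituent mass = 79(1.00728) + 118(1.008665) = 198.597590 u
Nuclear mass = 198.597590 − 1.6743522 = 196.9232378 u ≈ 196.92324 u (to 5 decimal places)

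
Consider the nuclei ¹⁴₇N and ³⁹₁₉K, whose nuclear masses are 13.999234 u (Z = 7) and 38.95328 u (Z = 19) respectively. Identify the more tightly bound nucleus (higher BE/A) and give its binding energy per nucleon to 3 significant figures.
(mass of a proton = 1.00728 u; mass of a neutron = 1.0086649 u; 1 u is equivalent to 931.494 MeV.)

³⁹₁₉K; 8.56 MeV/nucleon

¹⁴₇N: Σm = 7(1.00728) + 7(1.0086649) = 14.1116143 u; Δm = 0.1123803 u; E_B = 104.68 MeV; E_B/A = 7.477 MeV
³⁹₁₉K: Σm = 19(1.00728) + 20(1.0086649) = 39.3116180 u; Δm = 0.3583380 u; E_B = 333.79 MeV; E_B/A = 8.559 MeV
³⁹₁₉K has the higher binding energy per nucleon, so it is the more tightly bound nucleus.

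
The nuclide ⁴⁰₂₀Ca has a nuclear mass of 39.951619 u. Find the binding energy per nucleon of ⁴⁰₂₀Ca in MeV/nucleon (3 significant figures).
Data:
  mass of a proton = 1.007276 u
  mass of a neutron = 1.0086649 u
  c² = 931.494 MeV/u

The nucleus contains 20 protons and 40 − 20 = 20 neutrons.
Mass of separated nucleons = 20(1.007276) + 20(1.0086649) = 20.145520 + 20.1732980 = 40.3188180 u
Mass defect Δm = 40.3188180 − 39.951619 = 0.3671990 u
Converting to energy: 0.3671990 u × 931.494 MeV/u = 342.044 MeV
Per nucleon: 342.044 / 40 = 8.551 MeV

8.55 MeV/nucleon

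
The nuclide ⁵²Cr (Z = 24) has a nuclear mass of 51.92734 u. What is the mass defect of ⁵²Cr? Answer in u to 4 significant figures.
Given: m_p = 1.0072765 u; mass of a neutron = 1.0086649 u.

Mass of separated nucleons = 24(1.0072765) + 28(1.0086649) = 24.1746360 + 28.2426172 = 52.4172532 u
Δm = 52.4172532 − 51.92734 = 0.4899132 u

0.4899 u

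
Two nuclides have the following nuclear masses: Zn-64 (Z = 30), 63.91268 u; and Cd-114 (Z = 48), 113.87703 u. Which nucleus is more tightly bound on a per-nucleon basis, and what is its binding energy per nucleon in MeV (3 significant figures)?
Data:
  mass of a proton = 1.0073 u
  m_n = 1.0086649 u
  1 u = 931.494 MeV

Zn-64; 8.75 MeV/nucleon

Zn-64: Σm = 30(1.0073) + 34(1.0086649) = 64.5136066 u; Δm = 0.6009266 u; E_B = 559.76 MeV; E_B/A = 8.746 MeV
Cd-114: Σm = 48(1.0073) + 66(1.0086649) = 114.9222834 u; Δm = 1.0452534 u; E_B = 973.65 MeV; E_B/A = 8.541 MeV
Zn-64 has the higher binding energy per nucleon, so it is the more tightly bound nucleus.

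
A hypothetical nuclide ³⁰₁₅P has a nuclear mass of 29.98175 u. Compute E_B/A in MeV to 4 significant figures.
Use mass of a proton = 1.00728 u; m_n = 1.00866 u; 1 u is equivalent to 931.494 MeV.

7.991 MeV/nucleon

Σm = 15·m_p + 15·m_n = 15.10920 + 15.12990 = 30.23910 u
Mass defect Δm = 30.23910 − 29.98175 = 0.25735 u
Converting to energy: 0.25735 u × 931.494 MeV/u = 239.720 MeV
BE/A = 239.720 MeV / 30 = 7.991 MeV/nucleon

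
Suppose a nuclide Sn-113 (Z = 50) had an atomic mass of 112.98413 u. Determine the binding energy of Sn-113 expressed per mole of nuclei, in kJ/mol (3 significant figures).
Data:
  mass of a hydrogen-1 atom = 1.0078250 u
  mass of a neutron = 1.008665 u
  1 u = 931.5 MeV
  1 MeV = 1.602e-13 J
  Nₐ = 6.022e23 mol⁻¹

The nucleus contains 50 protons and 113 − 50 = 63 neutrons.
Σm = 50·m(¹H) + 63·m_n = 50.3912500 + 63.545895 = 113.9371450 u
The mass defect is 113.9371450 − 112.98413 = 0.9530150 u.
E_B = 0.9530150 × 931.5 = 887.733 MeV
Per nucleus in joules: 887.733 MeV × 1.602e-13 J/MeV = 1.4221e-10 J
Per mole: 1.4221e-10 J × 6.022e23 mol⁻¹ = 8.5639e+13 J/mol

8.56e+10 kJ/mol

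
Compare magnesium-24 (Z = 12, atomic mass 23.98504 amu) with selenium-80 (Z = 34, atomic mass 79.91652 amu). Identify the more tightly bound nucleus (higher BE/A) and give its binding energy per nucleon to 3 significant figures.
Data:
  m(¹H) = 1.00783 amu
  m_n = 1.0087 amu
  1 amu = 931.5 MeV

selenium-80; 8.73 MeV/nucleon

magnesium-24: Σm = 12(1.00783) + 12(1.0087) = 24.19836 amu; Δm = 0.21332 amu; E_B = 198.7076 MeV; E_B/A = 8.279 MeV
selenium-80: Σm = 34(1.00783) + 46(1.0087) = 80.66642 amu; Δm = 0.74990 amu; E_B = 698.53 MeV; E_B/A = 8.732 MeV
selenium-80 has the higher binding energy per nucleon, so it is the more tightly bound nucleus.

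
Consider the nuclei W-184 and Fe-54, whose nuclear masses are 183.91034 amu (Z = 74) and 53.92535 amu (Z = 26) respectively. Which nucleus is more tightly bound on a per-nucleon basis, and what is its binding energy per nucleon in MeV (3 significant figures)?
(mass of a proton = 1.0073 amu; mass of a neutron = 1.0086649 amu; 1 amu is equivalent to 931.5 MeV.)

Fe-54; 8.75 MeV/nucleon

W-184: Σm = 74(1.0073) + 110(1.0086649) = 185.4933390 amu; Δm = 1.5829990 amu; E_B = 1474.6 MeV; E_B/A = 8.014 MeV
Fe-54: Σm = 26(1.0073) + 28(1.0086649) = 54.4324172 amu; Δm = 0.5070672 amu; E_B = 472.33 MeV; E_B/A = 8.747 MeV
Fe-54 has the higher binding energy per nucleon, so it is the more tightly bound nucleus.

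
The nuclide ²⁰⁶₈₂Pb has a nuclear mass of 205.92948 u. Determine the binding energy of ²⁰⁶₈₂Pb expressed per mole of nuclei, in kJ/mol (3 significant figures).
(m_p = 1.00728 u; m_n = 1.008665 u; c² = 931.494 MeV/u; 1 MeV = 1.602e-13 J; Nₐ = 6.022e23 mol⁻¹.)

The nucleus contains 82 protons and 206 − 82 = 124 neutrons.
Total constituent mass: 82 × 1.00728 + 124 × 1.008665 = 207.671420 u
Δm = 207.671420 − 205.92948 = 1.741940 u
Binding energy = Δm·c² = 1.741940 × 931.494 MeV/u = 1622.61 MeV
Per nucleus in joules: 1622.61 MeV × 1.602e-13 J/MeV = 2.5994e-10 J
Per mole: 2.5994e-10 J × 6.022e23 mol⁻¹ = 1.5654e+14 J/mol

1.57e+11 kJ/mol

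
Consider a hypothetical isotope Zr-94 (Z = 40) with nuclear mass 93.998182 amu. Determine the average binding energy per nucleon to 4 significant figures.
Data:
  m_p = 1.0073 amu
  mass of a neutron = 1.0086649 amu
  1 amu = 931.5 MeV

7.548 MeV/nucleon

With 40 protons and 54 neutrons (A = 94):
Mass of separated nucleons = 40(1.0073) + 54(1.0086649) = 40.2920 + 54.4679046 = 94.7599046 amu
Δm = 94.7599046 − 93.998182 = 0.7617226 amu
E_B = 0.7617226 × 931.5 = 709.545 MeV
Dividing by A = 94 gives 7.548 MeV per nucleon.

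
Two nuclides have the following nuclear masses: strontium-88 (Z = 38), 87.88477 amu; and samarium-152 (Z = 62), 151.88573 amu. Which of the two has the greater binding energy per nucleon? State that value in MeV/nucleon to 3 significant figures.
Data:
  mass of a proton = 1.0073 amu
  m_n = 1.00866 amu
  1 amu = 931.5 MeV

strontium-88: Σm = 38(1.0073) + 50(1.00866) = 88.71040 amu; Δm = 0.82563 amu; E_B = 769.07 MeV; E_B/A = 8.739 MeV
samarium-152: Σm = 62(1.0073) + 90(1.00866) = 153.23200 amu; Δm = 1.34627 amu; E_B = 1254.05 MeV; E_B/A = 8.250 MeV
strontium-88 has the higher binding energy per nucleon, so it is the more tightly bound nucleus.

strontium-88; 8.74 MeV/nucleon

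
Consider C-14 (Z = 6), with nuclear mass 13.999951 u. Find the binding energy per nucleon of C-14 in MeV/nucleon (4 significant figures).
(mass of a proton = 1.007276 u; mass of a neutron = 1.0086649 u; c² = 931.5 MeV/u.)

7.520 MeV/nucleon

Mass of separated nucleons = 6(1.007276) + 8(1.0086649) = 6.043656 + 8.0693192 = 14.1129752 u
Mass defect Δm = 14.1129752 − 13.999951 = 0.1130242 u
Converting to energy: 0.1130242 u × 931.5 MeV/u = 105.282 MeV
BE/A = 105.282 MeV / 14 = 7.520 MeV/nucleon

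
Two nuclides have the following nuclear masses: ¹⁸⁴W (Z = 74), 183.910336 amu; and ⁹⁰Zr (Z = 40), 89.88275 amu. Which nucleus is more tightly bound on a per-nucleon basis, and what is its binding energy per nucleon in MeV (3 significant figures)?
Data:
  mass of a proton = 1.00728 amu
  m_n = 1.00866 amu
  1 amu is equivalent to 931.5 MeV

⁹⁰Zr; 8.71 MeV/nucleon

¹⁸⁴W: Σm = 74(1.00728) + 110(1.00866) = 185.49132 amu; Δm = 1.580984 amu; E_B = 1472.7 MeV; E_B/A = 8.004 MeV
⁹⁰Zr: Σm = 40(1.00728) + 50(1.00866) = 90.72420 amu; Δm = 0.84145 amu; E_B = 783.81 MeV; E_B/A = 8.709 MeV
⁹⁰Zr has the higher binding energy per nucleon, so it is the more tightly bound nucleus.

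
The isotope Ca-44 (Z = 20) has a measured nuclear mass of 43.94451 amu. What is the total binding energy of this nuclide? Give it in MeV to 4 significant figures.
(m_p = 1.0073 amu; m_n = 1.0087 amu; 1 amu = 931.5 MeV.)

With 20 protons and 24 neutrons (A = 44):
Total constituent mass: 20 × 1.0073 + 24 × 1.0087 = 44.3548 amu
Δm = 44.3548 − 43.94451 = 0.41029 amu
Binding energy = Δm·c² = 0.41029 × 931.5 MeV/amu = 382.185 MeV

382.2 MeV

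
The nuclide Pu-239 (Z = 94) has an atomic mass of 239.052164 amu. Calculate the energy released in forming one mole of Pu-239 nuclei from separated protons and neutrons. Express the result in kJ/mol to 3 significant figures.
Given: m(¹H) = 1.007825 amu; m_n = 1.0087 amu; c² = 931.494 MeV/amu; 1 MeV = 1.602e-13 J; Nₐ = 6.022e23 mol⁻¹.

1.75e+11 kJ/mol

Σm = 94·m(¹H) + 145·m_n = 94.735550 + 146.2615 = 240.997050 amu
The mass defect is 240.997050 − 239.052164 = 1.944886 amu.
Binding energy = Δm·c² = 1.944886 × 931.494 MeV/amu = 1811.65 MeV
Per nucleus in joules: 1811.65 MeV × 1.602e-13 J/MeV = 2.9023e-10 J
Per mole: 2.9023e-10 J × 6.022e23 mol⁻¹ = 1.7478e+14 J/mol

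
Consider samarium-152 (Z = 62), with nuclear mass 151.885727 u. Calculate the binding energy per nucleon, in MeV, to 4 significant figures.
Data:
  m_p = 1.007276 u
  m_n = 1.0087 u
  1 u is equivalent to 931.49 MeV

8.263 MeV/nucleon

The nucleus contains 62 protons and 152 − 62 = 90 neutrons.
Σm = 62·m_p + 90·m_n = 62.451112 + 90.7830 = 153.234112 u
Δm = 153.234112 − 151.885727 = 1.348385 u
E_B = 1.348385 × 931.49 = 1256.01 MeV
Per nucleon: 1256.01 / 152 = 8.263 MeV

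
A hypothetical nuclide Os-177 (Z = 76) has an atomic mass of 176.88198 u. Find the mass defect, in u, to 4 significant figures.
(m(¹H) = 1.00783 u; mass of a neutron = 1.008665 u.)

Mass of separated nucleons = 76(1.00783) + 101(1.008665) = 76.59508 + 101.875165 = 178.470245 u
Δm = 178.470245 − 176.88198 = 1.588265 u

1.588 u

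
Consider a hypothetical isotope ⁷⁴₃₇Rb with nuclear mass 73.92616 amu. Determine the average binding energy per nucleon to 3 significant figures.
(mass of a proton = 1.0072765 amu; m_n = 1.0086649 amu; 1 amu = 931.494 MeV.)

8.35 MeV/nucleon

Mass of separated nucleons = 37(1.0072765) + 37(1.0086649) = 37.2692305 + 37.3206013 = 74.5898318 amu
The mass defect is 74.5898318 − 73.92616 = 0.6636718 amu.
Converting to energy: 0.6636718 amu × 931.494 MeV/amu = 618.206 MeV
Per nucleon: 618.206 / 74 = 8.354 MeV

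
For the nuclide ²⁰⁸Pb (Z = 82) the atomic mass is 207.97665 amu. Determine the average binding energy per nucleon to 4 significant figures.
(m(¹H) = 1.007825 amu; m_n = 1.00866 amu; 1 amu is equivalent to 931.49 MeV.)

7.865 MeV/nucleon

Total constituent mass: 82 × 1.007825 + 126 × 1.00866 = 209.732810 amu
Δm = 209.732810 − 207.97665 = 1.756160 amu
Binding energy = Δm·c² = 1.756160 × 931.49 MeV/amu = 1635.85 MeV
Dividing by A = 208 gives 7.865 MeV per nucleon.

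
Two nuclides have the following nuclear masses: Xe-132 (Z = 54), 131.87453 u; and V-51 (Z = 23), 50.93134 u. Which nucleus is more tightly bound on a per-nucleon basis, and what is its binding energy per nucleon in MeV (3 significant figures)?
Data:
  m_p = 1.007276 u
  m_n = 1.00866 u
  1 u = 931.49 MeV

Xe-132: Σm = 54(1.007276) + 78(1.00866) = 133.068384 u; Δm = 1.193854 u; E_B = 1112.06 MeV; E_B/A = 8.4247 MeV
V-51: Σm = 23(1.007276) + 28(1.00866) = 51.409828 u; Δm = 0.478488 u; E_B = 445.71 MeV; E_B/A = 8.739 MeV
V-51 has the higher binding energy per nucleon, so it is the more tightly bound nucleus.

V-51; 8.74 MeV/nucleon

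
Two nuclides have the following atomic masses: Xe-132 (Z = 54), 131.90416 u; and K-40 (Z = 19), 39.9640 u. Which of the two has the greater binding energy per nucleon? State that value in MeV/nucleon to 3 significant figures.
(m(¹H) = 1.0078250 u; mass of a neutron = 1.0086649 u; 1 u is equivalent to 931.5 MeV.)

K-40; 8.54 MeV/nucleon

Xe-132: Σm = 54(1.0078250) + 78(1.0086649) = 133.0984122 u; Δm = 1.1942522 u; E_B = 1112.45 MeV; E_B/A = 8.428 MeV
K-40: Σm = 19(1.0078250) + 21(1.0086649) = 40.3306379 u; Δm = 0.3666379 u; E_B = 341.52 MeV; E_B/A = 8.538 MeV
K-40 has the higher binding energy per nucleon, so it is the more tightly bound nucleus.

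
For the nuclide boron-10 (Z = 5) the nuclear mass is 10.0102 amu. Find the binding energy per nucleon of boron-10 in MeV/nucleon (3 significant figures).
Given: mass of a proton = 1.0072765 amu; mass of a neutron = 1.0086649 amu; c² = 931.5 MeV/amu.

Mass of separated nucleons = 5(1.0072765) + 5(1.0086649) = 5.0363825 + 5.0433245 = 10.0797070 amu
Mass defect Δm = 10.0797070 − 10.0102 = 0.0695070 amu
Binding energy = Δm·c² = 0.0695070 × 931.5 MeV/amu = 64.7458 MeV
Per nucleon: 64.7458 / 10 = 6.4746 MeV

6.47 MeV/nucleon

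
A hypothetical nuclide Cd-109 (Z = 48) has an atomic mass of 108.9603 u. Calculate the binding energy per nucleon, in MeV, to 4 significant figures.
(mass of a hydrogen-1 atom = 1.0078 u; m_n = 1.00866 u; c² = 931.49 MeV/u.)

Z = 48, so N = A − Z = 109 − 48 = 61.
Total constituent mass: 48 × 1.0078 + 61 × 1.00866 = 109.90266 u
Mass defect Δm = 109.90266 − 108.9603 = 0.94236 u
E_B = 0.94236 × 931.49 = 877.799 MeV
Per nucleon: 877.799 / 109 = 8.053 MeV

8.053 MeV/nucleon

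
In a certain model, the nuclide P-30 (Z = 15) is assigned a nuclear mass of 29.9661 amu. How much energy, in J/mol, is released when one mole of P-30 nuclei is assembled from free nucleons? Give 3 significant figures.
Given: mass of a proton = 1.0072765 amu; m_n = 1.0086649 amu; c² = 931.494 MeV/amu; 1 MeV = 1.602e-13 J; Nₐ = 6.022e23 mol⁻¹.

2.45e+13 J/mol

Total constituent mass: 15 × 1.0072765 + 15 × 1.0086649 = 30.2391210 amu
Mass defect Δm = 30.2391210 − 29.9661 = 0.2730210 amu
E_B = 0.2730210 × 931.494 = 254.317 MeV
Per nucleus in joules: 254.317 MeV × 1.602e-13 J/MeV = 4.0742e-11 J
Per mole: 4.0742e-11 J × 6.022e23 mol⁻¹ = 2.4535e+13 J/mol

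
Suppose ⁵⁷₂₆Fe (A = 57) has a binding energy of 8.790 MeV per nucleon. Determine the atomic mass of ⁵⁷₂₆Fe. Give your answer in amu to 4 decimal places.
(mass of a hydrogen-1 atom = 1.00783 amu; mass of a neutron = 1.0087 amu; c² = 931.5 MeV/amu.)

Total binding energy = 57 × 8.790 = 501.030 MeV
Mass defect = 501.030 MeV / (931.5 MeV/amu) = 0.537874 amu
Constituent mass = 26(1.00783) + 31(1.0087) = 57.47328 amu
Atomic mass = 57.47328 − 0.537874 = 56.935406 amu ≈ 56.9354 amu (to 4 decimal places)

56.9354 amu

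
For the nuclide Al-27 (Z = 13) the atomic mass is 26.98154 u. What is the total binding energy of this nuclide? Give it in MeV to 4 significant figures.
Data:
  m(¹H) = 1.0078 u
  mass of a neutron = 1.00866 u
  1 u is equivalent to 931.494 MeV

The nucleus contains 13 protons and 27 − 13 = 14 neutrons.
Mass of separated nucleons = 13(1.0078) + 14(1.00866) = 13.1014 + 14.12124 = 27.22264 u
Mass defect Δm = 27.22264 − 26.98154 = 0.24110 u
E_B = 0.24110 × 931.494 = 224.583 MeV

224.6 MeV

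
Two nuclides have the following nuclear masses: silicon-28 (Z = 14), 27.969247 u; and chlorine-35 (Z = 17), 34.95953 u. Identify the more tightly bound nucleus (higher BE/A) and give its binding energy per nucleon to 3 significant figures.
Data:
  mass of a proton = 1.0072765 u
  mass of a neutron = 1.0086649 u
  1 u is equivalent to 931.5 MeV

silicon-28: Σm = 14(1.0072765) + 14(1.0086649) = 28.2231796 u; Δm = 0.2539326 u; E_B = 236.54 MeV; E_B/A = 8.448 MeV
chlorine-35: Σm = 17(1.0072765) + 18(1.0086649) = 35.2796687 u; Δm = 0.3201387 u; E_B = 298.21 MeV; E_B/A = 8.520 MeV
chlorine-35 has the higher binding energy per nucleon, so it is the more tightly bound nucleus.

chlorine-35; 8.52 MeV/nucleon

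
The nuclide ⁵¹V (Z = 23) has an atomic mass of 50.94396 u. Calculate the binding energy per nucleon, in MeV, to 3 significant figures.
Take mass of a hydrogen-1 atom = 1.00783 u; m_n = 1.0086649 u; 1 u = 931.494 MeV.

8.74 MeV/nucleon

Total constituent mass: 23 × 1.00783 + 28 × 1.0086649 = 51.4227072 u
Δm = 51.4227072 − 50.94396 = 0.4787472 u
E_B = 0.4787472 × 931.494 = 445.950 MeV
Dividing by A = 51 gives 8.744 MeV per nucleon.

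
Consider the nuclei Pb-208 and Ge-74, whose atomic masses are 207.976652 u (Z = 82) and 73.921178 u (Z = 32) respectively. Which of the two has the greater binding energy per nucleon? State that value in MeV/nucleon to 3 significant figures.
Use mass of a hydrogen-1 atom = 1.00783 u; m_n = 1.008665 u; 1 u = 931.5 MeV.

Pb-208: Σm = 82(1.00783) + 126(1.008665) = 209.733850 u; Δm = 1.757198 u; E_B = 1636.8 MeV; E_B/A = 7.869 MeV
Ge-74: Σm = 32(1.00783) + 42(1.008665) = 74.614490 u; Δm = 0.693312 u; E_B = 645.82 MeV; E_B/A = 8.727 MeV
Ge-74 has the higher binding energy per nucleon, so it is the more tightly bound nucleus.

Ge-74; 8.73 MeV/nucleon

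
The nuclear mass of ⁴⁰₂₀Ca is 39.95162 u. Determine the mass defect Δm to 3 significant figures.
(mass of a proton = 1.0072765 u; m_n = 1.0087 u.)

0.368 u

Z = 20, so N = A − Z = 40 − 20 = 20.
Σm = 20·m_p + 20·m_n = 20.1455300 + 20.1740 = 40.3195300 u
The mass defect is 40.3195300 − 39.95162 = 0.3679100 u.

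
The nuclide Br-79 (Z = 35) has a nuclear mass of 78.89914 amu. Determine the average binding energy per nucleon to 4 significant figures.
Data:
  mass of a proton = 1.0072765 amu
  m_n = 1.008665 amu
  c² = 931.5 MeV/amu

8.688 MeV/nucleon

Z = 35, so N = A − Z = 79 − 35 = 44.
Total constituent mass: 35 × 1.0072765 + 44 × 1.008665 = 79.6359375 amu
The mass defect is 79.6359375 − 78.89914 = 0.7367975 amu.
E_B = 0.7367975 × 931.5 = 686.327 MeV
Per nucleon: 686.327 / 79 = 8.688 MeV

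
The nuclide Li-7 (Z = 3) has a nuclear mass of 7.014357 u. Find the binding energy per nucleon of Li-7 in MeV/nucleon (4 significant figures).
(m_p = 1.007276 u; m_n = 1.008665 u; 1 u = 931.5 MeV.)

Total constituent mass: 3 × 1.007276 + 4 × 1.008665 = 7.056488 u
Mass defect Δm = 7.056488 − 7.014357 = 0.042131 u
Binding energy = Δm·c² = 0.042131 × 931.5 MeV/u = 39.2450 MeV
Dividing by A = 7 gives 5.606 MeV per nucleon.

5.606 MeV/nucleon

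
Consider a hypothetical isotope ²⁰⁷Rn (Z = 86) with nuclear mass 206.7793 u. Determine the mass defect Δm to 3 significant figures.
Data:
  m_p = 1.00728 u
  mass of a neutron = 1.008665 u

1.90 u

With 86 protons and 121 neutrons (A = 207):
Total constituent mass: 86 × 1.00728 + 121 × 1.008665 = 208.674545 u
The mass defect is 208.674545 − 206.7793 = 1.895245 u.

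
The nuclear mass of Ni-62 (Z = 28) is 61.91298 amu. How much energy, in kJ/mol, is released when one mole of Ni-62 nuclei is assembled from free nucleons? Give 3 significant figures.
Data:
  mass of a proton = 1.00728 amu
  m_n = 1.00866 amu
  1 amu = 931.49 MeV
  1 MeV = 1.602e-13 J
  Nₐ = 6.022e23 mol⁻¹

5.26e+10 kJ/mol

The nucleus contains 28 protons and 62 − 28 = 34 neutrons.
Total constituent mass: 28 × 1.00728 + 34 × 1.00866 = 62.49828 amu
Δm = 62.49828 − 61.91298 = 0.58530 amu
E_B = 0.58530 × 931.49 = 545.201 MeV
Per nucleus in joules: 545.201 MeV × 1.602e-13 J/MeV = 8.7341e-11 J
Per mole: 8.7341e-11 J × 6.022e23 mol⁻¹ = 5.2597e+13 J/mol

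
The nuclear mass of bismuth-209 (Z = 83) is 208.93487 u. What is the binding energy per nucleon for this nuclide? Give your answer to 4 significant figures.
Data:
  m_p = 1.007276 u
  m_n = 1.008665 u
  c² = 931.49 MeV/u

With 83 protons and 126 neutrons (A = 209):
Total constituent mass: 83 × 1.007276 + 126 × 1.008665 = 210.695698 u
Δm = 210.695698 − 208.93487 = 1.760828 u
E_B = 1.760828 × 931.49 = 1640.19 MeV
Per nucleon: 1640.19 / 209 = 7.848 MeV

7.848 MeV/nucleon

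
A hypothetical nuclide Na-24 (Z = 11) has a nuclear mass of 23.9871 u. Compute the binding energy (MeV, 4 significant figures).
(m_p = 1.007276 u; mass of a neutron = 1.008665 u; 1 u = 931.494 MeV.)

The nucleus contains 11 protons and 24 − 11 = 13 neutrons.
Mass of separated nucleons = 11(1.007276) + 13(1.008665) = 11.080036 + 13.112645 = 24.192681 u
Δm = 24.192681 − 23.9871 = 0.205581 u
Binding energy = Δm·c² = 0.205581 × 931.494 MeV/u = 191.497 MeV

191.5 MeV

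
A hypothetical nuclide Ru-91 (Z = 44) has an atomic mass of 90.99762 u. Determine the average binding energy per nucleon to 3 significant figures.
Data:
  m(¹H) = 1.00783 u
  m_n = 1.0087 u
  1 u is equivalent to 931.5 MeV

7.74 MeV/nucleon

Z = 44, so N = A − Z = 91 − 44 = 47.
Mass of separated nucleons = 44(1.00783) + 47(1.0087) = 44.34452 + 47.4089 = 91.75342 u
The mass defect is 91.75342 − 90.99762 = 0.75580 u.
Binding energy = Δm·c² = 0.75580 × 931.5 MeV/u = 704.028 MeV
Dividing by A = 91 gives 7.737 MeV per nucleon.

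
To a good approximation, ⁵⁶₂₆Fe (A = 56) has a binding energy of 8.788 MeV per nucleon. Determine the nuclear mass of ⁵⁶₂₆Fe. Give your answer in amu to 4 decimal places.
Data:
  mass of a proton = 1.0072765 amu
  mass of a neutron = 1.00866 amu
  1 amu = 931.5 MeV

55.9207 amu

Total binding energy = 56 × 8.788 = 492.128 MeV
Mass defect = 492.128 MeV / (931.5 MeV/amu) = 0.528318 amu
Constituent mass = 26(1.0072765) + 30(1.00866) = 56.4489890 amu
Nuclear mass = 56.4489890 − 0.528318 = 55.9206710 amu ≈ 55.9207 amu (to 4 decimal places)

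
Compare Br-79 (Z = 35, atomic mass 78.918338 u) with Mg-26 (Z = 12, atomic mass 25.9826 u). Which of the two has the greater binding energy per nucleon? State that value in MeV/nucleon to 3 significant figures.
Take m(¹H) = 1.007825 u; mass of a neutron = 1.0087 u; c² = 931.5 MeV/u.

Br-79: Σm = 35(1.007825) + 44(1.0087) = 79.656675 u; Δm = 0.738337 u; E_B = 687.76 MeV; E_B/A = 8.706 MeV
Mg-26: Σm = 12(1.007825) + 14(1.0087) = 26.215700 u; Δm = 0.233100 u; E_B = 217.13 MeV; E_B/A = 8.351 MeV
Br-79 has the higher binding energy per nucleon, so it is the more tightly bound nucleus.

Br-79; 8.71 MeV/nucleon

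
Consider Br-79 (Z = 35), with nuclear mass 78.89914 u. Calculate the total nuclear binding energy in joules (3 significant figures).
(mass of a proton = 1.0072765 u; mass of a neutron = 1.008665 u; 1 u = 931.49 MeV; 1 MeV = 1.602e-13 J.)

Σm = 35·m_p + 44·m_n = 35.2546775 + 44.381260 = 79.6359375 u
Mass defect Δm = 79.6359375 − 78.89914 = 0.7367975 u
E_B = 0.7367975 × 931.49 = 686.320 MeV
In joules: 686.320 MeV × 1.602e-13 J/MeV = 1.0995e-10 J

1.10e-10 J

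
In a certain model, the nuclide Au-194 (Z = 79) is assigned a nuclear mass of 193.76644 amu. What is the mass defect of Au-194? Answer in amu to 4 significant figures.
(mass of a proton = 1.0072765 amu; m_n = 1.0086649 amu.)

1.805 amu

Mass of separated nucleons = 79(1.0072765) + 115(1.0086649) = 79.5748435 + 115.9964635 = 195.5713070 amu
The mass defect is 195.5713070 − 193.76644 = 1.8048670 amu.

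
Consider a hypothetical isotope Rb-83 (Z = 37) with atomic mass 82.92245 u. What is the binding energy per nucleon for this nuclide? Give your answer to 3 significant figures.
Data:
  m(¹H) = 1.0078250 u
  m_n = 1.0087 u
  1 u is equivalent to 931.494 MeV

8.61 MeV/nucleon

The nucleus contains 37 protons and 83 − 37 = 46 neutrons.
Total constituent mass: 37 × 1.0078250 + 46 × 1.0087 = 83.6897250 u
The mass defect is 83.6897250 − 82.92245 = 0.7672750 u.
E_B = 0.7672750 × 931.494 = 714.712 MeV
BE/A = 714.712 MeV / 83 = 8.611 MeV/nucleon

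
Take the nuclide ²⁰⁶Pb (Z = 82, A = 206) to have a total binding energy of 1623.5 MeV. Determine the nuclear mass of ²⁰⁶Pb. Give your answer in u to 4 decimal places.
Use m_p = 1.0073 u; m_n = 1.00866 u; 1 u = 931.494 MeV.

205.9295 u

Mass defect = 1623.5 MeV / (931.494 MeV/u) = 1.742899 u
Constituent mass = 82(1.0073) + 124(1.00866) = 207.67244 u
Nuclear mass = 207.67244 − 1.742899 = 205.929541 u ≈ 205.9295 u (to 4 decimal places)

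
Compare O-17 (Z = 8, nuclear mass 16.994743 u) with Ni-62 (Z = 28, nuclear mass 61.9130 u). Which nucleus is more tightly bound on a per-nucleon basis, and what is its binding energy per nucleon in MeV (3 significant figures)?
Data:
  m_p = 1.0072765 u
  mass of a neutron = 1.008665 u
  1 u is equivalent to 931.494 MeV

O-17: Σm = 8(1.0072765) + 9(1.008665) = 17.1361970 u; Δm = 0.1414540 u; E_B = 131.76 MeV; E_B/A = 7.751 MeV
Ni-62: Σm = 28(1.0072765) + 34(1.008665) = 62.4983520 u; Δm = 0.5853520 u; E_B = 545.25 MeV; E_B/A = 8.794 MeV
Ni-62 has the higher binding energy per nucleon, so it is the more tightly bound nucleus.

Ni-62; 8.79 MeV/nucleon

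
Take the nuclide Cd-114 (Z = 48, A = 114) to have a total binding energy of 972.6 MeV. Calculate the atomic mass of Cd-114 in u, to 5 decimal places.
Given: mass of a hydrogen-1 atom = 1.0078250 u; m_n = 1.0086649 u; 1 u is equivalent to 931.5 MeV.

113.90336 u

Mass defect = 972.6 MeV / (931.5 MeV/u) = 1.0441224 u
Constituent mass = 48(1.0078250) + 66(1.0086649) = 114.9474834 u
Atomic mass = 114.9474834 − 1.0441224 = 113.9033610 u ≈ 113.90336 u (to 5 decimal places)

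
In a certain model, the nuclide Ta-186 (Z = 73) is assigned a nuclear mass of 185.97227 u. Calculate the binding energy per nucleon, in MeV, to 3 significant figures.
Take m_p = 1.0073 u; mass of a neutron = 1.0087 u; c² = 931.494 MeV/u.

7.73 MeV/nucleon

The nucleus contains 73 protons and 186 − 73 = 113 neutrons.
Σm = 73·m_p + 113·m_n = 73.5329 + 113.9831 = 187.5160 u
Δm = 187.5160 − 185.97227 = 1.54373 u
E_B = 1.54373 × 931.494 = 1437.98 MeV
BE/A = 1437.98 MeV / 186 = 7.731 MeV/nucleon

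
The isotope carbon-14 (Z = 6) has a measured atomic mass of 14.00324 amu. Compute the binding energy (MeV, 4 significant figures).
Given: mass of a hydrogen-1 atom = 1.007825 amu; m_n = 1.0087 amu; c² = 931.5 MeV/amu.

The nucleus contains 6 protons and 14 − 6 = 8 neutrons.
Mass of separated nucleons = 6(1.007825) + 8(1.0087) = 6.046950 + 8.0696 = 14.116550 amu
The mass defect is 14.116550 − 14.00324 = 0.113310 amu.
Converting to energy: 0.113310 amu × 931.5 MeV/amu = 105.548 MeV

105.5 MeV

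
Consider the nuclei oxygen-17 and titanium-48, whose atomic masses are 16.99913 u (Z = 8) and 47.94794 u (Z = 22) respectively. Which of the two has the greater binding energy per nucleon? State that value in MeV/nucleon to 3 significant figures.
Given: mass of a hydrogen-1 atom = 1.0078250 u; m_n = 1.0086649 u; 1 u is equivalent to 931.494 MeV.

titanium-48; 8.72 MeV/nucleon

oxygen-17: Σm = 8(1.0078250) + 9(1.0086649) = 17.1405841 u; Δm = 0.1414541 u; E_B = 131.76 MeV; E_B/A = 7.751 MeV
titanium-48: Σm = 22(1.0078250) + 26(1.0086649) = 48.3974374 u; Δm = 0.4494974 u; E_B = 418.70 MeV; E_B/A = 8.723 MeV
titanium-48 has the higher binding energy per nucleon, so it is the more tightly bound nucleus.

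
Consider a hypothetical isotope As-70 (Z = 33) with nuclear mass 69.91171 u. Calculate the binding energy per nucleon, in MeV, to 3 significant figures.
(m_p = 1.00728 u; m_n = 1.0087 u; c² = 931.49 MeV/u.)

Σm = 33·m_p + 37·m_n = 33.24024 + 37.3219 = 70.56214 u
Δm = 70.56214 − 69.91171 = 0.65043 u
Converting to energy: 0.65043 u × 931.49 MeV/u = 605.869 MeV
Dividing by A = 70 gives 8.655 MeV per nucleon.

8.66 MeV/nucleon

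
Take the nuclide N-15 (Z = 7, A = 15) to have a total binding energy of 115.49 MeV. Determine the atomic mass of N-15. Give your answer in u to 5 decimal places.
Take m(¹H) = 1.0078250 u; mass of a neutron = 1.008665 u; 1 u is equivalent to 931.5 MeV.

Mass defect = 115.49 MeV / (931.5 MeV/u) = 0.1239828 u
Constituent mass = 7(1.0078250) + 8(1.008665) = 15.1240950 u
Atomic mass = 15.1240950 − 0.1239828 = 15.0001122 u ≈ 15.00011 u (to 5 decimal places)

15.00011 u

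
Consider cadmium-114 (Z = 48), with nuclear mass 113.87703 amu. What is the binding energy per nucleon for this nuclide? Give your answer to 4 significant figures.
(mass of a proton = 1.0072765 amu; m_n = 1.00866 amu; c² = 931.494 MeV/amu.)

8.529 MeV/nucleon

Σm = 48·m_p + 66·m_n = 48.3492720 + 66.57156 = 114.9208320 amu
Δm = 114.9208320 − 113.87703 = 1.0438020 amu
Binding energy = Δm·c² = 1.0438020 × 931.494 MeV/amu = 972.295 MeV
Per nucleon: 972.295 / 114 = 8.529 MeV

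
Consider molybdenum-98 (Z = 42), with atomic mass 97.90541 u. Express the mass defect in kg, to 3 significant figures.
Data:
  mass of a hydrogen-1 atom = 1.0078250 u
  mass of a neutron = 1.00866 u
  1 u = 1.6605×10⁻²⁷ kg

Total constituent mass: 42 × 1.0078250 + 56 × 1.00866 = 98.8136100 u
Mass defect Δm = 98.8136100 − 97.90541 = 0.9082000 u
In SI units: 0.9082000 u × 1.6605×10⁻²⁷ kg/u = 1.5081e-27 kg

1.51e-27 kg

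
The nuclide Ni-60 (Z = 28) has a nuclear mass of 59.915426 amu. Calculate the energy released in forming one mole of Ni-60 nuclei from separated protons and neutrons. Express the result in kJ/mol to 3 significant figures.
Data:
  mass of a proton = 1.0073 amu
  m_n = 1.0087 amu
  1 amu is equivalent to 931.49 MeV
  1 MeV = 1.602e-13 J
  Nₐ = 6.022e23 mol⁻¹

With 28 protons and 32 neutrons (A = 60):
Σm = 28·m_p + 32·m_n = 28.2044 + 32.2784 = 60.4828 amu
Δm = 60.4828 − 59.915426 = 0.567374 amu
Binding energy = Δm·c² = 0.567374 × 931.49 MeV/amu = 528.503 MeV
Per nucleus in joules: 528.503 MeV × 1.602e-13 J/MeV = 8.4666e-11 J
Per mole: 8.4666e-11 J × 6.022e23 mol⁻¹ = 5.0986e+13 J/mol

5.10e+10 kJ/mol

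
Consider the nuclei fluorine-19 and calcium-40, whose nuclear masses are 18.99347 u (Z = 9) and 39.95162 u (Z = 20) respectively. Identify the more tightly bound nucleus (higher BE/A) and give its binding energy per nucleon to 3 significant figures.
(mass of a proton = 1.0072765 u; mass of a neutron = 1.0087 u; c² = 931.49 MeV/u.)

calcium-40; 8.57 MeV/nucleon

fluorine-19: Σm = 9(1.0072765) + 10(1.0087) = 19.1524885 u; Δm = 0.1590185 u; E_B = 148.12 MeV; E_B/A = 7.796 MeV
calcium-40: Σm = 20(1.0072765) + 20(1.0087) = 40.3195300 u; Δm = 0.3679100 u; E_B = 342.70 MeV; E_B/A = 8.568 MeV
calcium-40 has the higher binding energy per nucleon, so it is the more tightly bound nucleus.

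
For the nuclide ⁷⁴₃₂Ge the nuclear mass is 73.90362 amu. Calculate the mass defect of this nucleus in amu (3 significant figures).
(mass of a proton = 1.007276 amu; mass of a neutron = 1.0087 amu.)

Z = 32, so N = A − Z = 74 − 32 = 42.
Mass of separated nucleons = 32(1.007276) + 42(1.0087) = 32.232832 + 42.3654 = 74.598232 amu
The mass defect is 74.598232 − 73.90362 = 0.694612 amu.

0.695 amu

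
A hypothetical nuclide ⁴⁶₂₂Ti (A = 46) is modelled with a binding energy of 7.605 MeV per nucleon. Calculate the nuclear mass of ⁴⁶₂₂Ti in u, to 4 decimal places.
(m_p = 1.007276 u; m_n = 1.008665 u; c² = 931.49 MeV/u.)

45.9925 u

Total binding energy = 46 × 7.605 = 349.830 MeV
Mass defect = 349.830 MeV / (931.49 MeV/u) = 0.375560 u
Constituent mass = 22(1.007276) + 24(1.008665) = 46.368032 u
Nuclear mass = 46.368032 − 0.375560 = 45.992472 u ≈ 45.9925 u (to 4 decimal places)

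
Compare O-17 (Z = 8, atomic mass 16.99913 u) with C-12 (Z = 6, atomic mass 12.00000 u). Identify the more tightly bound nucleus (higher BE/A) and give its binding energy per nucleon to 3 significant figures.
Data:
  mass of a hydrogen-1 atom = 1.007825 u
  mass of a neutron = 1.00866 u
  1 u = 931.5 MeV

O-17; 7.75 MeV/nucleon

O-17: Σm = 8(1.007825) + 9(1.00866) = 17.140540 u; Δm = 0.141410 u; E_B = 131.72 MeV; E_B/A = 7.748 MeV
C-12: Σm = 6(1.007825) + 6(1.00866) = 12.098910 u; Δm = 0.098910 u; E_B = 92.135 MeV; E_B/A = 7.678 MeV
O-17 has the higher binding energy per nucleon, so it is the more tightly bound nucleus.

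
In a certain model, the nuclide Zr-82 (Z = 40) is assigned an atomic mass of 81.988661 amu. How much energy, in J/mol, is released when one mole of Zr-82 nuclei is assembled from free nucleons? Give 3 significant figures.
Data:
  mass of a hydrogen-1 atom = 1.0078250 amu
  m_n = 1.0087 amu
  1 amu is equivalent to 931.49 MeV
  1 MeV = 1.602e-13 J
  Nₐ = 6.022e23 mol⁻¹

6.20e+13 J/mol

The nucleus contains 40 protons and 82 − 40 = 42 neutrons.
Mass of separated nucleons = 40(1.0078250) + 42(1.0087) = 40.3130000 + 42.3654 = 82.6784000 amu
Mass defect Δm = 82.6784000 − 81.988661 = 0.6897390 amu
E_B = 0.6897390 × 931.49 = 642.485 MeV
Per nucleus in joules: 642.485 MeV × 1.602e-13 J/MeV = 1.0293e-10 J
Per mole: 1.0293e-10 J × 6.022e23 mol⁻¹ = 6.1984e+13 J/mol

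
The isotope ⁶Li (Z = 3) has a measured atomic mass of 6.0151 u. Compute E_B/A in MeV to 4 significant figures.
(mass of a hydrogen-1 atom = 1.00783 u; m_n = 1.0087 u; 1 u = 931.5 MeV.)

Mass of separated nucleons = 3(1.00783) + 3(1.0087) = 3.02349 + 3.0261 = 6.04959 u
The mass defect is 6.04959 − 6.0151 = 0.03449 u.
Binding energy = Δm·c² = 0.03449 × 931.5 MeV/u = 32.1274 MeV
BE/A = 32.1274 MeV / 6 = 5.355 MeV/nucleon

5.355 MeV/nucleon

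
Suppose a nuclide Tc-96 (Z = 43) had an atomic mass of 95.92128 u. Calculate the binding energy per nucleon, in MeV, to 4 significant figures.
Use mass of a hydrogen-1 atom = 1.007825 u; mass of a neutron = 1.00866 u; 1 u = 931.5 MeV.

8.482 MeV/nucleon

With 43 protons and 53 neutrons (A = 96):
Total constituent mass: 43 × 1.007825 + 53 × 1.00866 = 96.795455 u
Mass defect Δm = 96.795455 − 95.92128 = 0.874175 u
E_B = 0.874175 × 931.5 = 814.294 MeV
Per nucleon: 814.294 / 96 = 8.482 MeV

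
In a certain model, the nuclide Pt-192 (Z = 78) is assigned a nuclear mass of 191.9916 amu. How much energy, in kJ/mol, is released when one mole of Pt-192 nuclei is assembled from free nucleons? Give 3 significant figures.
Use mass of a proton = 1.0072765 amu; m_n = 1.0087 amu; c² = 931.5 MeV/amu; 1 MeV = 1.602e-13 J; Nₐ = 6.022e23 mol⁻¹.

1.41e+11 kJ/mol

Total constituent mass: 78 × 1.0072765 + 114 × 1.0087 = 193.5593670 amu
The mass defect is 193.5593670 − 191.9916 = 1.5677670 amu.
Converting to energy: 1.5677670 amu × 931.5 MeV/amu = 1460.37 MeV
Per nucleus in joules: 1460.37 MeV × 1.602e-13 J/MeV = 2.3395e-10 J
Per mole: 2.3395e-10 J × 6.022e23 mol⁻¹ = 1.4088e+14 J/mol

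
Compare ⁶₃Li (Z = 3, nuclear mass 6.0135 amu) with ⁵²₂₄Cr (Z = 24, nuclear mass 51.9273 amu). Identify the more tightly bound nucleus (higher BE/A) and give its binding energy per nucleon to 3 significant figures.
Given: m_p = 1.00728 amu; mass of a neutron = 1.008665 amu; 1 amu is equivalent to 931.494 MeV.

⁶₃Li: Σm = 3(1.00728) + 3(1.008665) = 6.047835 amu; Δm = 0.034335 amu; E_B = 31.9828 MeV; E_B/A = 5.330 MeV
⁵²₂₄Cr: Σm = 24(1.00728) + 28(1.008665) = 52.417340 amu; Δm = 0.490040 amu; E_B = 456.47 MeV; E_B/A = 8.778 MeV
⁵²₂₄Cr has the higher binding energy per nucleon, so it is the more tightly bound nucleus.

⁵²₂₄Cr; 8.78 MeV/nucleon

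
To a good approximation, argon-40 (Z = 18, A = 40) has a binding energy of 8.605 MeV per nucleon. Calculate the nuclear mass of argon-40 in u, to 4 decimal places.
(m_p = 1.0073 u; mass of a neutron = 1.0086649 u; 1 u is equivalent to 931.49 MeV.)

39.9525 u

Total binding energy = 40 × 8.605 = 344.200 MeV
Mass defect = 344.200 MeV / (931.49 MeV/u) = 0.369516 u
Constituent mass = 18(1.0073) + 22(1.0086649) = 40.3220278 u
Nuclear mass = 40.3220278 − 0.369516 = 39.9525118 u ≈ 39.9525 u (to 4 decimal places)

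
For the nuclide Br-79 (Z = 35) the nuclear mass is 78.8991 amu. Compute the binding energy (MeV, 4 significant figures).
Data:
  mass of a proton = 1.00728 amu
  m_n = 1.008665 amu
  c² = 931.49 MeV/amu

686.5 MeV

Z = 35, so N = A − Z = 79 − 35 = 44.
Mass of separated nucleons = 35(1.00728) + 44(1.008665) = 35.25480 + 44.381260 = 79.636060 amu
Mass defect Δm = 79.636060 − 78.8991 = 0.736960 amu
Converting to energy: 0.736960 amu × 931.49 MeV/amu = 686.471 MeV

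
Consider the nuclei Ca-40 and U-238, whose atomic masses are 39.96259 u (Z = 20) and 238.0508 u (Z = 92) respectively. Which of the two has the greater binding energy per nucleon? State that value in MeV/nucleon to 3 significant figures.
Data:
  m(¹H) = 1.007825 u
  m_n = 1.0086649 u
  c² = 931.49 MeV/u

Ca-40; 8.55 MeV/nucleon

Ca-40: Σm = 20(1.007825) + 20(1.0086649) = 40.3297980 u; Δm = 0.3672080 u; E_B = 342.05 MeV; E_B/A = 8.551 MeV
U-238: Σm = 92(1.007825) + 146(1.0086649) = 239.9849754 u; Δm = 1.9341754 u; E_B = 1801.7 MeV; E_B/A = 7.570 MeV
Ca-40 has the higher binding energy per nucleon, so it is the more tightly bound nucleus.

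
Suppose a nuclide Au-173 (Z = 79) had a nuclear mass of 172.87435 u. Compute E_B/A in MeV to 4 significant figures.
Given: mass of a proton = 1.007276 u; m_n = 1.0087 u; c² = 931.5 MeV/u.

8.175 MeV/nucleon

With 79 protons and 94 neutrons (A = 173):
Mass of separated nucleons = 79(1.007276) + 94(1.0087) = 79.574804 + 94.8178 = 174.392604 u
Mass defect Δm = 174.392604 − 172.87435 = 1.518254 u
E_B = 1.518254 × 931.5 = 1414.25 MeV
Per nucleon: 1414.25 / 173 = 8.175 MeV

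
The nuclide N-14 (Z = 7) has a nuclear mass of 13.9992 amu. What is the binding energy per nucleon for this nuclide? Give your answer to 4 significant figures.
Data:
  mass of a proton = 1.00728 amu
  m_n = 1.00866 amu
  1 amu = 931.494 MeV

7.477 MeV/nucleon

With 7 protons and 7 neutrons (A = 14):
Mass of separated nucleons = 7(1.00728) + 7(1.00866) = 7.05096 + 7.06062 = 14.11158 amu
Δm = 14.11158 − 13.9992 = 0.11238 amu
Binding energy = Δm·c² = 0.11238 × 931.494 MeV/amu = 104.681 MeV
BE/A = 104.681 MeV / 14 = 7.477 MeV/nucleon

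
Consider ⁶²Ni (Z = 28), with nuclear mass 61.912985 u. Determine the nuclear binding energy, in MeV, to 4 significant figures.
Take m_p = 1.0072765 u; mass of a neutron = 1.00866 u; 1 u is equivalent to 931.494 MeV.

Σm = 28·m_p + 34·m_n = 28.2037420 + 34.29444 = 62.4981820 u
The mass defect is 62.4981820 − 61.912985 = 0.5851970 u.
E_B = 0.5851970 × 931.494 = 545.107 MeV

545.1 MeV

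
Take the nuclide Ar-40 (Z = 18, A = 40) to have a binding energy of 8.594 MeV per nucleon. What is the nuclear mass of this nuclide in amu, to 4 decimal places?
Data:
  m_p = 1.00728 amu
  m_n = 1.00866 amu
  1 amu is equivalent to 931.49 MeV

39.9525 amu

Total binding energy = 40 × 8.594 = 343.760 MeV
Mass defect = 343.760 MeV / (931.49 MeV/amu) = 0.369043 amu
Constituent mass = 18(1.00728) + 22(1.00866) = 40.32156 amu
Nuclear mass = 40.32156 − 0.369043 = 39.952517 amu ≈ 39.9525 amu (to 4 decimal places)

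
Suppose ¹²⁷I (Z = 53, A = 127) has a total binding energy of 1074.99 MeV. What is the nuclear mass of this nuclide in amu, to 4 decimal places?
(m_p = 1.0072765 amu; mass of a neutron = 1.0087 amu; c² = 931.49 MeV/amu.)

126.8754 amu

Mass defect = 1074.99 MeV / (931.49 MeV/amu) = 1.154054 amu
Constituent mass = 53(1.0072765) + 74(1.0087) = 128.0294545 amu
Nuclear mass = 128.0294545 − 1.154054 = 126.8754005 amu ≈ 126.8754 amu (to 4 decimal places)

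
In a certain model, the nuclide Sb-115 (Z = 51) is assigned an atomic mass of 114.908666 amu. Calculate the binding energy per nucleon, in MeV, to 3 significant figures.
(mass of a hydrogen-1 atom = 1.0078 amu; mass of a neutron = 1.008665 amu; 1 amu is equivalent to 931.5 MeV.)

Total constituent mass: 51 × 1.0078 + 64 × 1.008665 = 115.952360 amu
The mass defect is 115.952360 − 114.908666 = 1.043694 amu.
Converting to energy: 1.043694 amu × 931.5 MeV/amu = 972.201 MeV
Per nucleon: 972.201 / 115 = 8.454 MeV

8.45 MeV/nucleon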